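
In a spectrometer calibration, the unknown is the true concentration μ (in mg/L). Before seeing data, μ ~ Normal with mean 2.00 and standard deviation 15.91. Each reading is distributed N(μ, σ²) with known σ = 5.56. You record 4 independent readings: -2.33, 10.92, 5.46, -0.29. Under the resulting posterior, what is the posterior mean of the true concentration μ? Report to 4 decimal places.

3.3973

For Normal data with known variance σ², a Normal(μ₀, σ₀²) prior on μ is conjugate. Posterior precision = 1/σ₀² + n/σ²; posterior mean is the precision-weighted average of μ₀ and x̄.
Σxᵢ = (-2.33) + 10.92 + 5.46 + (-0.29) = 13.76, so n·x̄ = 13.76.
σ₀² = 15.91² = 253.1281, σ² = 5.56² = 30.9136; σ² + n·σ₀² = 30.9136 + 4·253.1281 = 1043.426.
Posterior mean = (μ₀/σ₀² + n·x̄/σ²)/(1/σ₀² + n/σ²) = (σ²·μ₀ + σ₀²·n·x̄)/(σ² + n·σ₀²) = (30.9136·2.00 + 253.1281·13.76)/1043.426 = 3544.869856/1043.426 = 3.3973.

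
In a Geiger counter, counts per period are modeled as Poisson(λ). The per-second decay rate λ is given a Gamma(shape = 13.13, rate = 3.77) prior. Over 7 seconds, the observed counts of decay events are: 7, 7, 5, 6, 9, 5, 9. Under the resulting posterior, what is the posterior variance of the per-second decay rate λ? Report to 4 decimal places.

0.5270

With a Gamma(shape α, rate β) prior, the Poisson likelihood is conjugate: the posterior is Gamma(α + ΣXᵢ, β + n).
Sum of counts S = 48 over n = 7 seconds.
Posterior: Gamma(α+S, β+n) = Gamma(13.13+48, 3.77+7) = Gamma(61.13, 10.77).
Var = α/β² = 61.13/10.77² = 0.5270.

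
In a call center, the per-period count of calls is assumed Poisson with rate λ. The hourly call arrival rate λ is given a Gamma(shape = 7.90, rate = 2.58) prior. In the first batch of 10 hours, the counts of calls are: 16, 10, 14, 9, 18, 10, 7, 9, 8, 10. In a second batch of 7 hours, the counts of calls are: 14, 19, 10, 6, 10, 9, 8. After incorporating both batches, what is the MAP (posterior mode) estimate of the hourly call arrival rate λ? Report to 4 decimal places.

With a Gamma(shape α, rate β) prior, the Poisson likelihood is conjugate: the posterior is Gamma(α + ΣXᵢ, β + n).
Batch 1: sum of counts S = 111 over n = 10 hours.
After batch 1: Gamma(α+S, β+n) = Gamma(7.90+111, 2.58+10) = Gamma(118.90, 12.58).
Batch 2: sum of counts S = 76 over n = 7 hours.
After batch 2: Gamma(α+S, β+n) = Gamma(118.90+76, 12.58+7) = Gamma(194.90, 19.58).
Mode of Gamma(α,β) for α≥1 is (α−1)/β = 193.90/19.58 = 9.9030.

9.9030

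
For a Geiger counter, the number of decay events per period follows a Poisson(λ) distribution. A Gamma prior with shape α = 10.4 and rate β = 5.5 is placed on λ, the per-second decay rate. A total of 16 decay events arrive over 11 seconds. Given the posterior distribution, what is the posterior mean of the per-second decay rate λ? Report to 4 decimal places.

With a Gamma(shape α, rate β) prior, the Poisson likelihood is conjugate: the posterior is Gamma(α + ΣXᵢ, β + n).
Posterior: Gamma(α+S, β+n) = Gamma(10.4+16, 5.5+11) = Gamma(26.4, 16.5).
Posterior mean = α/β = 26.4/16.5 = 1.6000.

1.6000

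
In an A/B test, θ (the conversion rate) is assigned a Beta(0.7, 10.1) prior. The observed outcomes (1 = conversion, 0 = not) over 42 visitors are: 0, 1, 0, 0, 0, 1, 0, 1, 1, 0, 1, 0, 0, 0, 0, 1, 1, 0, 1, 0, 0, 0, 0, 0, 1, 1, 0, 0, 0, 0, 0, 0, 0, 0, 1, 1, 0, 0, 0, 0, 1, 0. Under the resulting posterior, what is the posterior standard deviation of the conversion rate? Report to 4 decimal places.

0.0598

The Beta prior is conjugate to a Binomial/Bernoulli likelihood; the update adds successes to α and failures to β.
Posterior: Beta(α+k, β+n−k) = Beta(0.7+13, 10.1+29) = Beta(13.7, 39.1).
Var = αβ/((α+β)²(α+β+1)) = 13.7·39.1/(52.8²·53.8) = 0.00357147; SD = √0.00357147 = 0.0598.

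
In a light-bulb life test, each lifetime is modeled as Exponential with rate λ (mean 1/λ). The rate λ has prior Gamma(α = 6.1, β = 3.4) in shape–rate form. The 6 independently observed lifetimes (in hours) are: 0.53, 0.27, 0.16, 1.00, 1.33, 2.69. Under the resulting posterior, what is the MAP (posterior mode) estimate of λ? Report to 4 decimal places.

1.1834

With a Gamma(shape α, rate β) prior on the exponential rate λ, the posterior after n observations with total T = Σxᵢ is Gamma(α+n, β+T).
Sum of observations T = 5.98 hours; n = 6.
Posterior: Gamma(6.1+6, 3.4+5.98) = Gamma(12.1, 9.38).
Mode = (α−1)/β = 1.1834.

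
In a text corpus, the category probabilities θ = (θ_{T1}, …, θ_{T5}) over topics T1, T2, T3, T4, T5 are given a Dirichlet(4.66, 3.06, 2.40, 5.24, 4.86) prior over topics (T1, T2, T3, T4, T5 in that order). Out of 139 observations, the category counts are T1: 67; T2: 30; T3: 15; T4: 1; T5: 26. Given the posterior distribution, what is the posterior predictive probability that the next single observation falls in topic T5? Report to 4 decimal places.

0.1938

The Dirichlet prior is conjugate to the Multinomial likelihood: each posterior αⱼ = prior αⱼ + observed count nⱼ.
Posterior concentration: (71.66, 33.06, 17.40, 6.24, 30.86), total = 159.22.
P(next = T5 | data) = α_{T5}/Σα = 0.1938.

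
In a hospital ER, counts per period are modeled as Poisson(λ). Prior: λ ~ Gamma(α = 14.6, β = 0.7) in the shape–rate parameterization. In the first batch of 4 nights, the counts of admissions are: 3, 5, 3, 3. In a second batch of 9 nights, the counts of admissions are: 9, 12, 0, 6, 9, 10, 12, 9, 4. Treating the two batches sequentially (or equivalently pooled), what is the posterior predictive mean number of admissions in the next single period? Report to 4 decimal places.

With a Gamma(shape α, rate β) prior, the Poisson likelihood is conjugate: the posterior is Gamma(α + ΣXᵢ, β + n).
Batch 1: sum of counts S = 14 over n = 4 nights.
After batch 1: Gamma(α+S, β+n) = Gamma(14.6+14, 0.7+4) = Gamma(28.6, 4.7).
Batch 2: sum of counts S = 71 over n = 9 nights.
After batch 2: Gamma(α+S, β+n) = Gamma(28.6+71, 4.7+9) = Gamma(99.6, 13.7).
The predictive distribution for one future period is NegBinom with mean α/β = 7.2701.

7.2701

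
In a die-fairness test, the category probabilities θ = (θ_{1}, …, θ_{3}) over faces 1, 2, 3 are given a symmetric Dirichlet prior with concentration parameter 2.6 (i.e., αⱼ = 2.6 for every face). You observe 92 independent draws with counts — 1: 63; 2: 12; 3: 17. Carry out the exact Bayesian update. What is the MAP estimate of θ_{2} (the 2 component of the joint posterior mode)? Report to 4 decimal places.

The Dirichlet prior is conjugate to the Multinomial likelihood: each posterior αⱼ = prior αⱼ + observed count nⱼ.
Posterior concentration: (65.6, 14.6, 19.6), total = 99.8.
Joint mode component: (α_{2}−1)/(Σα−K) = 13.6/96.8 = 0.1405.

0.1405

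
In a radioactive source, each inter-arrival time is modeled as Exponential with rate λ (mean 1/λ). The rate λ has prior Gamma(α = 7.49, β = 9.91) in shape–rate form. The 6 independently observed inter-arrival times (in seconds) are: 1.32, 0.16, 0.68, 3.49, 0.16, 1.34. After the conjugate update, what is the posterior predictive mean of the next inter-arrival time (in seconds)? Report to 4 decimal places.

With a Gamma(shape α, rate β) prior on the exponential rate λ, the posterior after n observations with total T = Σxᵢ is Gamma(α+n, β+T).
Sum of observations T = 7.15 seconds; n = 6.
Posterior: Gamma(7.49+6, 9.91+7.15) = Gamma(13.49, 17.06).
The predictive distribution for the next observation is Lomax; its mean is β/(α−1) = 17.06/12.49 = 1.3659.

1.3659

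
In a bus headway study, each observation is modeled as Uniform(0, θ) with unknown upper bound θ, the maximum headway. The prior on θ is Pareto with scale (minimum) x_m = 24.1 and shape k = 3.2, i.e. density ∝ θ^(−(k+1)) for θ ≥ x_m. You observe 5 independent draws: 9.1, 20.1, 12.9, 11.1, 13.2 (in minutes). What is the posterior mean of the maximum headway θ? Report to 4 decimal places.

27.4472

A Pareto(scale x_m, shape k) prior on the upper bound θ of Uniform(0, θ) is conjugate: posterior is Pareto(max(x_m, max xᵢ), k + n).
Sample maximum = 20.1; prior scale x_m = 24.1 → posterior scale = max = 24.1.
Posterior shape = 3.2 + 5 = 8.2.
E[θ|data] = k·x_m/(k−1) = 8.2·24.1/7.2 = 27.4472.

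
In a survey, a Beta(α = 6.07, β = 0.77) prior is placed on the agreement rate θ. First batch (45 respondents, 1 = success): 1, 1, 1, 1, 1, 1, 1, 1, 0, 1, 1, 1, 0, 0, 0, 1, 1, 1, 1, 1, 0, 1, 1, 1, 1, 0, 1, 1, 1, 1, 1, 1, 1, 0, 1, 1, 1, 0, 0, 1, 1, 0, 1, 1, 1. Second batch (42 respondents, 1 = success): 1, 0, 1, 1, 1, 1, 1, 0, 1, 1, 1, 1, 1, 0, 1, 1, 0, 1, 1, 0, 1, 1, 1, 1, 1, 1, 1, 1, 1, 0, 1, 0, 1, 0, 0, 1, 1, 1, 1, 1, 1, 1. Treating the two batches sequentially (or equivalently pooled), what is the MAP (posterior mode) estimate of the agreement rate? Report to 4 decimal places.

0.7956

The Beta prior is conjugate to a Binomial/Bernoulli likelihood; the update adds successes to α and failures to β.
After batch 1: Beta(6.07+35, 0.77+10) = Beta(41.07, 10.77).
After batch 2: Beta(41.07+33, 10.77+9) = Beta(74.07, 19.77).
Mode of Beta(a,b) for a,b>1 is (a−1)/(a+b−2) = 73.07/91.84 = 0.7956.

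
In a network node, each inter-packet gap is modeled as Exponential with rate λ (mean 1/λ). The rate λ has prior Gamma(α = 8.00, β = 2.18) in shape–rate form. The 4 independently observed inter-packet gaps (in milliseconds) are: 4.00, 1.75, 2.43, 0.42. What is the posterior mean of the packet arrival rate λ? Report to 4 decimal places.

With a Gamma(shape α, rate β) prior on the exponential rate λ, the posterior after n observations with total T = Σxᵢ is Gamma(α+n, β+T).
Sum of observations T = 8.60 milliseconds; n = 4.
Posterior: Gamma(8.00+4, 2.18+8.60) = Gamma(12.00, 10.78).
Posterior mean of λ = α/β = 12.00/10.78 = 1.1132.

1.1132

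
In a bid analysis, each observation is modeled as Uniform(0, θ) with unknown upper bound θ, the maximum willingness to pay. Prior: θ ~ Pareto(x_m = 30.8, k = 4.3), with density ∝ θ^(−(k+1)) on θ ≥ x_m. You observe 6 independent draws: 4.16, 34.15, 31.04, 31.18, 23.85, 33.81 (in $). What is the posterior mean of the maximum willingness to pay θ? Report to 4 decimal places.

37.8220

A Pareto(scale x_m, shape k) prior on the upper bound θ of Uniform(0, θ) is conjugate: posterior is Pareto(max(x_m, max xᵢ), k + n).
Sample maximum = 34.15; prior scale x_m = 30.8 → posterior scale = max = 34.15.
Posterior shape = 4.3 + 6 = 10.3.
E[θ|data] = k·x_m/(k−1) = 10.3·34.15/9.3 = 37.8220.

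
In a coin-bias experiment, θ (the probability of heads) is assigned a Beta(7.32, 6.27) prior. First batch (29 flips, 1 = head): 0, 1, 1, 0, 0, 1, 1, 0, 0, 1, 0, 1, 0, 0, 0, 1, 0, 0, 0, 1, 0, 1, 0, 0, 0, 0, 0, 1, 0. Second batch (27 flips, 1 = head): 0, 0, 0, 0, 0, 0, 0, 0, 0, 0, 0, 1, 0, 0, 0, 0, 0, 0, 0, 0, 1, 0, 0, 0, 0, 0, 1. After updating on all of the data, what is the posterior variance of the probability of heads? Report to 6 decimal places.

0.002929

The Beta prior is conjugate to a Binomial/Bernoulli likelihood; the update adds successes to α and failures to β.
After batch 1: Beta(7.32+10, 6.27+19) = Beta(17.32, 25.27).
After batch 2: Beta(17.32+3, 25.27+24) = Beta(20.32, 49.27).
Var = αβ/((α+β)²(α+β+1)) = 20.32·49.27/(69.59²·70.59) = 0.002929.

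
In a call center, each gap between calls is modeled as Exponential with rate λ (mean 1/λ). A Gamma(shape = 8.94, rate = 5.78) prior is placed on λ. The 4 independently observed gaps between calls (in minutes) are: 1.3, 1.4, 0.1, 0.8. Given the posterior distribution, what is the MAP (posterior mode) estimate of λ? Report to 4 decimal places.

With a Gamma(shape α, rate β) prior on the exponential rate λ, the posterior after n observations with total T = Σxᵢ is Gamma(α+n, β+T).
Sum of observations T = 3.6 minutes; n = 4.
Posterior: Gamma(8.94+4, 5.78+3.6) = Gamma(12.94, 9.38).
Mode = (α−1)/β = 1.2729.

1.2729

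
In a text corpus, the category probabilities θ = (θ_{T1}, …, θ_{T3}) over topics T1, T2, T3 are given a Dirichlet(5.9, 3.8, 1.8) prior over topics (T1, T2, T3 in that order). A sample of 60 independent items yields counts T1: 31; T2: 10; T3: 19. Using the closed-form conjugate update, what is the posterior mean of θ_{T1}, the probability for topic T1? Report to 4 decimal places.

0.5161

The Dirichlet prior is conjugate to the Multinomial likelihood: each posterior αⱼ = prior αⱼ + observed count nⱼ.
Posterior concentration: (36.9, 13.8, 20.8), total = 71.5.
E[θ_{T1}|data] = α_{T1}/Σα = 36.9/71.5 = 0.5161.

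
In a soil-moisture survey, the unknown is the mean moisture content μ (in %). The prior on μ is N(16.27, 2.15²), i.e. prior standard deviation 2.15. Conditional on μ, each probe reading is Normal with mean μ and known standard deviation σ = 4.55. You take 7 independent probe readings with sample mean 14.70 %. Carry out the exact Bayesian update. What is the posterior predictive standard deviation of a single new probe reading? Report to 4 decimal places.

For Normal data with known variance σ², a Normal(μ₀, σ₀²) prior on μ is conjugate. Posterior precision = 1/σ₀² + n/σ²; posterior mean is the precision-weighted average of μ₀ and x̄.
σ₀² = 2.15² = 4.6225, σ² = 4.55² = 20.7025; σ² + n·σ₀² = 20.7025 + 7·4.6225 = 53.06.
Posterior precision = 1/σ₀² + n/σ² = 1/4.6225 + 7/20.7025 = (σ² + n·σ₀²)/(σ₀²σ²) = 53.06/(4.6225·20.7025); posterior variance σₙ² = σ₀²σ²/(σ² + n·σ₀²) = 4.6225·20.7025/53.06 = 1.803568.
Predictive variance for one new observation = σₙ² + σ² = 4.6225·20.7025/53.06 + 20.7025 = σ²·(σ₀² + 53.06)/53.06 = 20.7025·57.6825/53.06 = 22.506068; SD = √(20.7025·57.6825/53.06) = 4.7441.

4.7441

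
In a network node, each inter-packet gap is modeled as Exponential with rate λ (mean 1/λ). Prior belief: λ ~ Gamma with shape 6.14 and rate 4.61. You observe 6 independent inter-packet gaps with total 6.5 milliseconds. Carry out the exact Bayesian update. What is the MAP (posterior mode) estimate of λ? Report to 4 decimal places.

With a Gamma(shape α, rate β) prior on the exponential rate λ, the posterior after n observations with total T = Σxᵢ is Gamma(α+n, β+T).
Posterior: Gamma(6.14+6, 4.61+6.5) = Gamma(12.14, 11.11).
Mode = (α−1)/β = 1.0027.

1.0027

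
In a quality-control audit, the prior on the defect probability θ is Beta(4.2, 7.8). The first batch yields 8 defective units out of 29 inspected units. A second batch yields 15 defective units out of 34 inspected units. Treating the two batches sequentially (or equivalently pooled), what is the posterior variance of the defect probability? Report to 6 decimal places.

0.003041

The Beta prior is conjugate to a Binomial/Bernoulli likelihood; the update adds successes to α and failures to β.
After batch 1: Beta(4.2+8, 7.8+21) = Beta(12.2, 28.8).
After batch 2: Beta(12.2+15, 28.8+19) = Beta(27.2, 47.8).
Var = αβ/((α+β)²(α+β+1)) = 27.2·47.8/(75.0²·76.0) = 0.003041.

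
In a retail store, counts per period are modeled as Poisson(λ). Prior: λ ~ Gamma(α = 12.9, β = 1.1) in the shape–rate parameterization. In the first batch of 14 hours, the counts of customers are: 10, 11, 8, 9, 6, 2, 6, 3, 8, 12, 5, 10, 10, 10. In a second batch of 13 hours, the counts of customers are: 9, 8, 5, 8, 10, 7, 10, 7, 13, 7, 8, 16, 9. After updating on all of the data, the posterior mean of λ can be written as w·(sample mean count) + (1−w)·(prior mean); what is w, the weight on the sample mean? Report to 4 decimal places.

0.9609

With a Gamma(shape α, rate β) prior, the Poisson likelihood is conjugate: the posterior is Gamma(α + ΣXᵢ, β + n).
Total number of hours: n = 14 + 13 = 27.
Posterior mean = (α₀+S)/(β₀+n) = [n/(β₀+n)]·(S/n) + [β₀/(β₀+n)]·(α₀/β₀), so only n and β₀ enter the weight.
Weight on data w = n/(β₀+n) = 27/(1.1+27) = 27/28.1 = 0.9609.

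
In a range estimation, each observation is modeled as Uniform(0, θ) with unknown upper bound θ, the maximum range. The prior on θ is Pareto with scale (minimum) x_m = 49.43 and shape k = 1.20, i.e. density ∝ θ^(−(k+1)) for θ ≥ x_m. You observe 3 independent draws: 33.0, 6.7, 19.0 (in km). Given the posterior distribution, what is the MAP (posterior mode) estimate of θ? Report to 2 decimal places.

49.43

A Pareto(scale x_m, shape k) prior on the upper bound θ of Uniform(0, θ) is conjugate: posterior is Pareto(max(x_m, max xᵢ), k + n).
Sample maximum = 33.0; prior scale x_m = 49.43 → posterior scale = max = 49.43.
Posterior shape = 1.20 + 3 = 4.20.
The Pareto density is decreasing on [x_m, ∞), so the mode is x_m = 49.43.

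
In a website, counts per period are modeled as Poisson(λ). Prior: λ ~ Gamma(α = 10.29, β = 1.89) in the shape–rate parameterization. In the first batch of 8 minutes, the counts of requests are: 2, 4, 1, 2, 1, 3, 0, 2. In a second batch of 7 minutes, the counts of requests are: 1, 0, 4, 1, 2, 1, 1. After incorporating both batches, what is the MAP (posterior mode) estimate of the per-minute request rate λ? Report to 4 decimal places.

With a Gamma(shape α, rate β) prior, the Poisson likelihood is conjugate: the posterior is Gamma(α + ΣXᵢ, β + n).
Batch 1: sum of counts S = 15 over n = 8 minutes.
After batch 1: Gamma(α+S, β+n) = Gamma(10.29+15, 1.89+8) = Gamma(25.29, 9.89).
Batch 2: sum of counts S = 10 over n = 7 minutes.
After batch 2: Gamma(α+S, β+n) = Gamma(25.29+10, 9.89+7) = Gamma(35.29, 16.89).
Mode of Gamma(α,β) for α≥1 is (α−1)/β = 34.29/16.89 = 2.0302.

2.0302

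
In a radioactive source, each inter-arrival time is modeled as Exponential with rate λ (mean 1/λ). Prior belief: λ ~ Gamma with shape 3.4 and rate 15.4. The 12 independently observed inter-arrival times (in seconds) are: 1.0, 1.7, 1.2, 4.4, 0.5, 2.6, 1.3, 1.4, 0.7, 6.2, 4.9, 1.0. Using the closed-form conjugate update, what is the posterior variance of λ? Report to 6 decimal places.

0.008607

With a Gamma(shape α, rate β) prior on the exponential rate λ, the posterior after n observations with total T = Σxᵢ is Gamma(α+n, β+T).
Sum of observations T = 26.9 seconds; n = 12.
Posterior: Gamma(3.4+12, 15.4+26.9) = Gamma(15.4, 42.3).
Var = α/β² = 0.008607.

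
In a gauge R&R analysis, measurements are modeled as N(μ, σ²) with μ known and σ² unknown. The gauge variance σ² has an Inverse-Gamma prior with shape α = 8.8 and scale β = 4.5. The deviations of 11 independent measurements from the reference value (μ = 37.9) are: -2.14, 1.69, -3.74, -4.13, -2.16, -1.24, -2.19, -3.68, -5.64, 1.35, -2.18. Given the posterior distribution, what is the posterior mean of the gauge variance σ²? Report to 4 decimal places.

4.1506

With known mean μ and an Inverse-Gamma(α, β) prior on σ², the Normal likelihood is conjugate: posterior is Inv-Gamma(α + n/2, β + Σ(xᵢ−μ)²/2).
Σ(xᵢ−μ)² = (-2.14)² + (1.69)² + (-3.74)² + (-4.13)² + (-2.16)² + (-1.24)² + (-2.19)² + (-3.68)² + (-5.64)² + (1.35)² + (-2.18)² = 101.4064.
Posterior: Inv-Gamma(8.8 + 11/2, 4.5 + 101.4064/2) = Inv-Gamma(14.30, 55.20320).
E[σ²|data] = β/(α−1) = 55.20320/13.30 = 4.1506.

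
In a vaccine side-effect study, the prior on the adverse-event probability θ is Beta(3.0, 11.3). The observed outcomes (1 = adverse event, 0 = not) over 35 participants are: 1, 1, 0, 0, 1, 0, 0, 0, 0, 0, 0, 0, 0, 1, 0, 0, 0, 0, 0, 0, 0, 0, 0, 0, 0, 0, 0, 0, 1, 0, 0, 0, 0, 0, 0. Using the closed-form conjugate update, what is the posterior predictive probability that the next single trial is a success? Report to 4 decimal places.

0.1623

The Beta prior is conjugate to a Binomial/Bernoulli likelihood; the update adds successes to α and failures to β.
Posterior: Beta(α+k, β+n−k) = Beta(3.0+5, 11.3+30) = Beta(8.0, 41.3).
For a single future Bernoulli trial, P(success | data) = α/(α+β) = 0.1623.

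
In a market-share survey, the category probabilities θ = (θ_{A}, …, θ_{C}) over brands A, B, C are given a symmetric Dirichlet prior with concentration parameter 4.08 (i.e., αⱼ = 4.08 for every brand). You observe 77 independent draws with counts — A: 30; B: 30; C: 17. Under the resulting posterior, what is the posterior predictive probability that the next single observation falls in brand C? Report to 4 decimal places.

0.2362

The Dirichlet prior is conjugate to the Multinomial likelihood: each posterior αⱼ = prior αⱼ + observed count nⱼ.
Posterior concentration: (34.08, 34.08, 21.08), total = 89.24.
P(next = C | data) = α_{C}/Σα = 0.2362.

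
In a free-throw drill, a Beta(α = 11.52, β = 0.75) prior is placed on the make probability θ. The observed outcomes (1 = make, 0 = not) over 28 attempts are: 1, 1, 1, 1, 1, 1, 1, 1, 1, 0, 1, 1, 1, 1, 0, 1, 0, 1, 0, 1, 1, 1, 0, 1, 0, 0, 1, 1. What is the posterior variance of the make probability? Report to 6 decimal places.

0.003766

The Beta prior is conjugate to a Binomial/Bernoulli likelihood; the update adds successes to α and failures to β.
Posterior: Beta(α+k, β+n−k) = Beta(11.52+21, 0.75+7) = Beta(32.52, 7.75).
Var = αβ/((α+β)²(α+β+1)) = 32.52·7.75/(40.27²·41.27) = 0.003766.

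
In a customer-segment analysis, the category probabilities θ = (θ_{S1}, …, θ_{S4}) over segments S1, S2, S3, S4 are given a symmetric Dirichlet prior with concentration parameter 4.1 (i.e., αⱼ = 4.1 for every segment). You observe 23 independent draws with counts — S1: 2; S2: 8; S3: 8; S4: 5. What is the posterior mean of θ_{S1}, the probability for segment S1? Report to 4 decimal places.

0.1548

The Dirichlet prior is conjugate to the Multinomial likelihood: each posterior αⱼ = prior αⱼ + observed count nⱼ.
Posterior concentration: (6.1, 12.1, 12.1, 9.1), total = 39.4.
E[θ_{S1}|data] = α_{S1}/Σα = 6.1/39.4 = 0.1548.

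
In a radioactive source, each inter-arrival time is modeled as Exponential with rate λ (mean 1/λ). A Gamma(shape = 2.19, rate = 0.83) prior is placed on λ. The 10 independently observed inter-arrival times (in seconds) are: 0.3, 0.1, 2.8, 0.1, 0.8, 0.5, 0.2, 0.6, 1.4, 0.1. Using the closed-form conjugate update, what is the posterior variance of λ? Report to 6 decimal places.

0.204007

With a Gamma(shape α, rate β) prior on the exponential rate λ, the posterior after n observations with total T = Σxᵢ is Gamma(α+n, β+T).
Sum of observations T = 6.9 seconds; n = 10.
Posterior: Gamma(2.19+10, 0.83+6.9) = Gamma(12.19, 7.73).
Var = α/β² = 0.204007.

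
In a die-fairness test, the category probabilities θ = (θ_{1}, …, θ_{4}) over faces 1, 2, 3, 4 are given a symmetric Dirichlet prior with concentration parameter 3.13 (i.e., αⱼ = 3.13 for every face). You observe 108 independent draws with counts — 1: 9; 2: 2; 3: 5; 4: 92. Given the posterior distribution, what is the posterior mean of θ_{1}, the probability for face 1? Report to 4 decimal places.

The Dirichlet prior is conjugate to the Multinomial likelihood: each posterior αⱼ = prior αⱼ + observed count nⱼ.
Posterior concentration: (12.13, 5.13, 8.13, 95.13), total = 120.52.
E[θ_{1}|data] = α_{1}/Σα = 12.13/120.52 = 0.1006.

0.1006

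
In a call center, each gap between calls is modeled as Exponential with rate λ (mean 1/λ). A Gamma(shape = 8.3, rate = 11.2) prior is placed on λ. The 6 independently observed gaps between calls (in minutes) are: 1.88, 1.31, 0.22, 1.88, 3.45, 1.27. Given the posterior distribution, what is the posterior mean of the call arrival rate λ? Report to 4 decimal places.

With a Gamma(shape α, rate β) prior on the exponential rate λ, the posterior after n observations with total T = Σxᵢ is Gamma(α+n, β+T).
Sum of observations T = 10.01 minutes; n = 6.
Posterior: Gamma(8.3+6, 11.2+10.01) = Gamma(14.3, 21.21).
Posterior mean of λ = α/β = 14.3/21.21 = 0.6742.

0.6742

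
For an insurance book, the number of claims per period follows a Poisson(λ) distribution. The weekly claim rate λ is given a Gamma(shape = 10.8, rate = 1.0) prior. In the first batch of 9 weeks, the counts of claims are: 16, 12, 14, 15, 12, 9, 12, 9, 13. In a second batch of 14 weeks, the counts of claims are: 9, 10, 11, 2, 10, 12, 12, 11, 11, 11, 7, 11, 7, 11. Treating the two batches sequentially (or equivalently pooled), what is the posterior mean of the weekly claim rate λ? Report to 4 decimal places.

With a Gamma(shape α, rate β) prior, the Poisson likelihood is conjugate: the posterior is Gamma(α + ΣXᵢ, β + n).
Batch 1: sum of counts S = 112 over n = 9 weeks.
After batch 1: Gamma(α+S, β+n) = Gamma(10.8+112, 1.0+9) = Gamma(122.8, 10.0).
Batch 2: sum of counts S = 135 over n = 14 weeks.
After batch 2: Gamma(α+S, β+n) = Gamma(122.8+135, 10.0+14) = Gamma(257.8, 24.0).
Posterior mean = α/β = 257.8/24.0 = 10.7417.

10.7417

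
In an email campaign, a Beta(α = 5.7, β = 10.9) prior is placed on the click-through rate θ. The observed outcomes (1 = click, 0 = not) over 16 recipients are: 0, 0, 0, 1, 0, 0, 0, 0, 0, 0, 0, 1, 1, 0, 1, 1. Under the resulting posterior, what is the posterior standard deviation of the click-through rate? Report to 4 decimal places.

0.0810

The Beta prior is conjugate to a Binomial/Bernoulli likelihood; the update adds successes to α and failures to β.
Posterior: Beta(α+k, β+n−k) = Beta(5.7+5, 10.9+11) = Beta(10.7, 21.9).
Var = αβ/((α+β)²(α+β+1)) = 10.7·21.9/(32.6²·33.6) = 0.00656226; SD = √0.00656226 = 0.0810.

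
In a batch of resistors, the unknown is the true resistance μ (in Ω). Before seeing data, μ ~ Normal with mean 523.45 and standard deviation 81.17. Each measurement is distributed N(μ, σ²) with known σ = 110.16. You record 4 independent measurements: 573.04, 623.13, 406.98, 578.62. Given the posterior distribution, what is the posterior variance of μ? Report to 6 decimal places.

2077.287767

For Normal data with known variance σ², a Normal(μ₀, σ₀²) prior on μ is conjugate. Posterior precision = 1/σ₀² + n/σ²; posterior mean is the precision-weighted average of μ₀ and x̄.
σ₀² = 81.17² = 6588.5689, σ² = 110.16² = 12135.2256; σ² + n·σ₀² = 12135.2256 + 4·6588.5689 = 38489.5012.
Posterior precision = 1/σ₀² + n/σ² = 1/6588.5689 + 4/12135.2256 = (σ² + n·σ₀²)/(σ₀²σ²) = 38489.5012/(6588.5689·12135.2256); posterior variance σₙ² = σ₀²σ²/(σ² + n·σ₀²) = 6588.5689·12135.2256/38489.5012 = 2077.287767.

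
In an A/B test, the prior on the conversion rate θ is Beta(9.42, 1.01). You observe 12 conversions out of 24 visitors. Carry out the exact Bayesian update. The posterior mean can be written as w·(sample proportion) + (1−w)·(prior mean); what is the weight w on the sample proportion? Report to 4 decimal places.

The Beta prior is conjugate to a Binomial/Bernoulli likelihood; the update adds successes to α and failures to β.
Posterior mean = (α₀+k)/(α₀+β₀+n) = [n/(α₀+β₀+n)]·(k/n) + [(α₀+β₀)/(α₀+β₀+n)]·α₀/(α₀+β₀), so only n and the prior enter the weight.
The weight on the data is w = n/(α₀+β₀+n) = 24/(9.42+1.01+24) = 24/34.43 = 0.6971.

0.6971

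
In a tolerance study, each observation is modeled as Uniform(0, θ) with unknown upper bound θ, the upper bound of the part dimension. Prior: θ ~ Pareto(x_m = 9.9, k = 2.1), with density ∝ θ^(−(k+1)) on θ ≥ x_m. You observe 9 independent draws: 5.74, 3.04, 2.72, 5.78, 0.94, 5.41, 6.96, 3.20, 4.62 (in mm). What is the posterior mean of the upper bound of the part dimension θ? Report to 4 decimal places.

A Pareto(scale x_m, shape k) prior on the upper bound θ of Uniform(0, θ) is conjugate: posterior is Pareto(max(x_m, max xᵢ), k + n).
Sample maximum = 6.96; prior scale x_m = 9.9 → posterior scale = max = 9.90.
Posterior shape = 2.1 + 9 = 11.1.
E[θ|data] = k·x_m/(k−1) = 11.1·9.90/10.1 = 10.8802.

10.8802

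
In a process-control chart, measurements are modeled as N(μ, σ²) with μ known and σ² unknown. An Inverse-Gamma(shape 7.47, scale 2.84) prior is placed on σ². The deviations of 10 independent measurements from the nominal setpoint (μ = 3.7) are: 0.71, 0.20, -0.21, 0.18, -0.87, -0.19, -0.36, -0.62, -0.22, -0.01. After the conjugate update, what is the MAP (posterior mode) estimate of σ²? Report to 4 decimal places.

0.2842

With known mean μ and an Inverse-Gamma(α, β) prior on σ², the Normal likelihood is conjugate: posterior is Inv-Gamma(α + n/2, β + Σ(xᵢ−μ)²/2).
Σ(xᵢ−μ)² = (0.71)² + (0.20)² + (-0.21)² + (0.18)² + (-0.87)² + (-0.19)² + (-0.36)² + (-0.62)² + (-0.22)² + (-0.01)² = 1.9761.
Posterior: Inv-Gamma(7.47 + 10/2, 2.84 + 1.9761/2) = Inv-Gamma(12.47, 3.82805).
Mode = β/(α+1) = 3.82805/13.47 = 0.2842.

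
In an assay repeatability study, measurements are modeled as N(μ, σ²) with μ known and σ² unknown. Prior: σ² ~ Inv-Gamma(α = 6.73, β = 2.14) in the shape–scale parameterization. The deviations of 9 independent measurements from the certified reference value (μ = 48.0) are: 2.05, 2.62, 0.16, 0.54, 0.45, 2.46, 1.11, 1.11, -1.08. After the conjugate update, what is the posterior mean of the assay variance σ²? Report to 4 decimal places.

With known mean μ and an Inverse-Gamma(α, β) prior on σ², the Normal likelihood is conjugate: posterior is Inv-Gamma(α + n/2, β + Σ(xᵢ−μ)²/2).
Σ(xᵢ−μ)² = (2.05)² + (2.62)² + (0.16)² + (0.54)² + (0.45)² + (2.46)² + (1.11)² + (1.11)² + (-1.08)² = 21.2688.
Posterior: Inv-Gamma(6.73 + 9/2, 2.14 + 21.2688/2) = Inv-Gamma(11.23, 12.77440).
E[σ²|data] = β/(α−1) = 12.77440/10.23 = 1.2487.

1.2487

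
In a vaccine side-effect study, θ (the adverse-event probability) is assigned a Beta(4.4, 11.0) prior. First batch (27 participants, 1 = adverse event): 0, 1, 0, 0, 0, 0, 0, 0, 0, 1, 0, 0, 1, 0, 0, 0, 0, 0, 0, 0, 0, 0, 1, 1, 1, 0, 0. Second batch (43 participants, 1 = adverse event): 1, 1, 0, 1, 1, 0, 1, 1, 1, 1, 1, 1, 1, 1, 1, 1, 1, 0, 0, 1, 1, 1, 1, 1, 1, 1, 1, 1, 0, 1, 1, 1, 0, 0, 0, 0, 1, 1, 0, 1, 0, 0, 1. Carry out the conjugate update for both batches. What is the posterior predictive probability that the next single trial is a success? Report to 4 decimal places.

The Beta prior is conjugate to a Binomial/Bernoulli likelihood; the update adds successes to α and failures to β.
After batch 1: Beta(4.4+6, 11.0+21) = Beta(10.4, 32.0).
After batch 2: Beta(10.4+31, 32.0+12) = Beta(41.4, 44.0).
For a single future Bernoulli trial, P(success | data) = α/(α+β) = 0.4848.

0.4848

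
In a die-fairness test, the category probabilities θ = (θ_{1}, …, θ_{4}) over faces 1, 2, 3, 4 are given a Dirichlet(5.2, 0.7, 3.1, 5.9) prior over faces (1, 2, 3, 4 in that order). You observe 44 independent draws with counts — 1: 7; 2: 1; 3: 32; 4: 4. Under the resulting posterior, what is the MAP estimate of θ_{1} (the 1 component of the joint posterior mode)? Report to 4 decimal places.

The Dirichlet prior is conjugate to the Multinomial likelihood: each posterior αⱼ = prior αⱼ + observed count nⱼ.
Posterior concentration: (12.2, 1.7, 35.1, 9.9), total = 58.9.
Joint mode component: (α_{1}−1)/(Σα−K) = 11.2/54.9 = 0.2040.

0.2040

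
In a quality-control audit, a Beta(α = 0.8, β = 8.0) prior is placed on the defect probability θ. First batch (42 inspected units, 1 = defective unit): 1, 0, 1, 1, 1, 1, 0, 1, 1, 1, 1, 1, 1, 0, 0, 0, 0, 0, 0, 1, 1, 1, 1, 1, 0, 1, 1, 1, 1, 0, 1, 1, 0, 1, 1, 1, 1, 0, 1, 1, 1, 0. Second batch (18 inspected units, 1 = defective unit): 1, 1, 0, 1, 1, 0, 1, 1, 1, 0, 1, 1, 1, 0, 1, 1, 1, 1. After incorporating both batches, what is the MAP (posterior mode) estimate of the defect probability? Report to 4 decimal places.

The Beta prior is conjugate to a Binomial/Bernoulli likelihood; the update adds successes to α and failures to β.
After batch 1: Beta(0.8+29, 8.0+13) = Beta(29.8, 21.0).
After batch 2: Beta(29.8+14, 21.0+4) = Beta(43.8, 25.0).
Mode of Beta(a,b) for a,b>1 is (a−1)/(a+b−2) = 42.8/66.8 = 0.6407.

0.6407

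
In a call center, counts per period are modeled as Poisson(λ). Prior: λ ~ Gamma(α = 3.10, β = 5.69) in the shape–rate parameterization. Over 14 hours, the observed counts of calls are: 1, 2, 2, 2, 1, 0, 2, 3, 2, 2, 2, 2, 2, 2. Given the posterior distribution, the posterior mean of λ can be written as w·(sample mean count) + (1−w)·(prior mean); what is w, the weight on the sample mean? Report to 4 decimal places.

With a Gamma(shape α, rate β) prior, the Poisson likelihood is conjugate: the posterior is Gamma(α + ΣXᵢ, β + n).
Posterior mean = (α₀+S)/(β₀+n) = [n/(β₀+n)]·(S/n) + [β₀/(β₀+n)]·(α₀/β₀), so only n and β₀ enter the weight.
Weight on data w = n/(β₀+n) = 14/(5.69+14) = 14/19.69 = 0.7110.

0.7110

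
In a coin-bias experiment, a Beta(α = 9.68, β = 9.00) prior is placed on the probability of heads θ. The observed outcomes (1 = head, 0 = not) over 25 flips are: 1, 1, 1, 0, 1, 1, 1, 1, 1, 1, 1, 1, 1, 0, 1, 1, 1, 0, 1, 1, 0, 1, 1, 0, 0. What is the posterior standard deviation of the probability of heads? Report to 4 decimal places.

The Beta prior is conjugate to a Binomial/Bernoulli likelihood; the update adds successes to α and failures to β.
Posterior: Beta(α+k, β+n−k) = Beta(9.68+19, 9.00+6) = Beta(28.68, 15.00).
Var = αβ/((α+β)²(α+β+1)) = 28.68·15.00/(43.68²·44.68) = 0.00504652; SD = √0.00504652 = 0.0710.

0.0710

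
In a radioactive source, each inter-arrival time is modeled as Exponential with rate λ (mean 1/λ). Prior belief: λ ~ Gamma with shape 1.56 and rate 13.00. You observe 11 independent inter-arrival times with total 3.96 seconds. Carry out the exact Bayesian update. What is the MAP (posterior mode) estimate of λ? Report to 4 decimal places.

With a Gamma(shape α, rate β) prior on the exponential rate λ, the posterior after n observations with total T = Σxᵢ is Gamma(α+n, β+T).
Posterior: Gamma(1.56+11, 13.00+3.96) = Gamma(12.56, 16.96).
Mode = (α−1)/β = 0.6816.

0.6816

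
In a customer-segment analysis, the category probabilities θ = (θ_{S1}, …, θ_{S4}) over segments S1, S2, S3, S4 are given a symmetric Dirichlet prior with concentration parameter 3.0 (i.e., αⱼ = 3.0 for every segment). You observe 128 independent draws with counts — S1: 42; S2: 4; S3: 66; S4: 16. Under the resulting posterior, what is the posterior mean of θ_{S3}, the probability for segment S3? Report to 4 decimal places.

The Dirichlet prior is conjugate to the Multinomial likelihood: each posterior αⱼ = prior αⱼ + observed count nⱼ.
Posterior concentration: (45.0, 7.0, 69.0, 19.0), total = 140.0.
E[θ_{S3}|data] = α_{S3}/Σα = 69.0/140.0 = 0.4929.

0.4929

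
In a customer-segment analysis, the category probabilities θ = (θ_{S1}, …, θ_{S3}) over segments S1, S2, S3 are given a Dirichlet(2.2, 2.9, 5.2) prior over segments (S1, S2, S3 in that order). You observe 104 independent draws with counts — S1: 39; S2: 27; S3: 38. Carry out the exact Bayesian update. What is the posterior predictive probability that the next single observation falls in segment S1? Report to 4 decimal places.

The Dirichlet prior is conjugate to the Multinomial likelihood: each posterior αⱼ = prior αⱼ + observed count nⱼ.
Posterior concentration: (41.2, 29.9, 43.2), total = 114.3.
P(next = S1 | data) = α_{S1}/Σα = 0.3605.

0.3605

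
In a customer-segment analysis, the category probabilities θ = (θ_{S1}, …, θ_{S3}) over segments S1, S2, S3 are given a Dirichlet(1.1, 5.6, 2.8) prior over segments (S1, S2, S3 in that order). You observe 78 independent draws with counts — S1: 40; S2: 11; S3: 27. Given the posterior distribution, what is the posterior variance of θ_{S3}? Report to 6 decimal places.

The Dirichlet prior is conjugate to the Multinomial likelihood: each posterior αⱼ = prior αⱼ + observed count nⱼ.
Posterior concentration: (41.1, 16.6, 29.8), total = 87.5.
Var[θ_j] = α_j(Σα−α_j)/((Σα)²(Σα+1)) = 29.8·57.7/(87.5²·88.5) = 0.002538.

0.002538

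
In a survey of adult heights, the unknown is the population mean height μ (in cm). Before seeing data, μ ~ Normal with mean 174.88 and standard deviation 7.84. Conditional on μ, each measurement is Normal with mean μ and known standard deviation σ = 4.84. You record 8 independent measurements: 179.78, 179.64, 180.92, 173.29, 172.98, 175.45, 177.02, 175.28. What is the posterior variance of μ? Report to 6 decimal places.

2.795045

For Normal data with known variance σ², a Normal(μ₀, σ₀²) prior on μ is conjugate. Posterior precision = 1/σ₀² + n/σ²; posterior mean is the precision-weighted average of μ₀ and x̄.
σ₀² = 7.84² = 61.4656, σ² = 4.84² = 23.4256; σ² + n·σ₀² = 23.4256 + 8·61.4656 = 515.1504.
Posterior precision = 1/σ₀² + n/σ² = 1/61.4656 + 8/23.4256 = (σ² + n·σ₀²)/(σ₀²σ²) = 515.1504/(61.4656·23.4256); posterior variance σₙ² = σ₀²σ²/(σ² + n·σ₀²) = 61.4656·23.4256/515.1504 = 2.795045.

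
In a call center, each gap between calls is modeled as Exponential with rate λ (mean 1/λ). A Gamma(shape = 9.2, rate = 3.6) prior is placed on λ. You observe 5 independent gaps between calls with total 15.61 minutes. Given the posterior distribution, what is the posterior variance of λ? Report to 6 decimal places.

0.038480

With a Gamma(shape α, rate β) prior on the exponential rate λ, the posterior after n observations with total T = Σxᵢ is Gamma(α+n, β+T).
Posterior: Gamma(9.2+5, 3.6+15.61) = Gamma(14.2, 19.21).
Var = α/β² = 0.038480.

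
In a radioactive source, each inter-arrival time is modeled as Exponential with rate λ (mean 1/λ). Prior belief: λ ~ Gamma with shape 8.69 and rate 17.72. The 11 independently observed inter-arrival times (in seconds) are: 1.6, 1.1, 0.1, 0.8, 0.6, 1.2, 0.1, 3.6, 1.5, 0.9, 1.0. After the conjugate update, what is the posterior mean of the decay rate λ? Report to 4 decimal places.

0.6516

With a Gamma(shape α, rate β) prior on the exponential rate λ, the posterior after n observations with total T = Σxᵢ is Gamma(α+n, β+T).
Sum of observations T = 12.5 seconds; n = 11.
Posterior: Gamma(8.69+11, 17.72+12.5) = Gamma(19.69, 30.22).
Posterior mean of λ = α/β = 19.69/30.22 = 0.6516.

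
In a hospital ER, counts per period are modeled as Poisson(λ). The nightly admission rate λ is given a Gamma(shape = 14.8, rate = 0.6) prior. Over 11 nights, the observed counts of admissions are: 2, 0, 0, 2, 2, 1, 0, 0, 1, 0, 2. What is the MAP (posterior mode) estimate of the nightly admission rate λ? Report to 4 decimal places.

2.0517

With a Gamma(shape α, rate β) prior, the Poisson likelihood is conjugate: the posterior is Gamma(α + ΣXᵢ, β + n).
Sum of counts S = 10 over n = 11 nights.
Posterior: Gamma(α+S, β+n) = Gamma(14.8+10, 0.6+11) = Gamma(24.8, 11.6).
Mode of Gamma(α,β) for α≥1 is (α−1)/β = 23.8/11.6 = 2.0517.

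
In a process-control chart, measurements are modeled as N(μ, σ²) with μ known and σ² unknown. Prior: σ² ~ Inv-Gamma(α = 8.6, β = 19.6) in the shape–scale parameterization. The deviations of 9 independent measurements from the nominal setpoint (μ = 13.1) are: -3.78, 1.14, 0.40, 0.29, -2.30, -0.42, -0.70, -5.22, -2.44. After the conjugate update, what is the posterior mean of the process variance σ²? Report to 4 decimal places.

3.8922

With known mean μ and an Inverse-Gamma(α, β) prior on σ², the Normal likelihood is conjugate: posterior is Inv-Gamma(α + n/2, β + Σ(xᵢ−μ)²/2).
Σ(xᵢ−μ)² = (-3.78)² + (1.14)² + (0.40)² + (0.29)² + (-2.30)² + (-0.42)² + (-0.70)² + (-5.22)² + (-2.44)² = 54.9905.
Posterior: Inv-Gamma(8.6 + 9/2, 19.6 + 54.9905/2) = Inv-Gamma(13.10, 47.09525).
E[σ²|data] = β/(α−1) = 47.09525/12.10 = 3.8922.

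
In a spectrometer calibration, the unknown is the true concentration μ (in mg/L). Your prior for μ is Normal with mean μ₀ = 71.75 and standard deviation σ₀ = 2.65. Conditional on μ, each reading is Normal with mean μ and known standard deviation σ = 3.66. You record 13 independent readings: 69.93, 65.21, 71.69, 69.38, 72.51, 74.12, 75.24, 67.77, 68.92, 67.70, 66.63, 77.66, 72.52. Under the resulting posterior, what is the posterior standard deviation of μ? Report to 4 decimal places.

For Normal data with known variance σ², a Normal(μ₀, σ₀²) prior on μ is conjugate. Posterior precision = 1/σ₀² + n/σ²; posterior mean is the precision-weighted average of μ₀ and x̄.
σ₀² = 2.65² = 7.0225, σ² = 3.66² = 13.3956; σ² + n·σ₀² = 13.3956 + 13·7.0225 = 104.6881.
Posterior precision = 1/σ₀² + n/σ² = 1/7.0225 + 13/13.3956 = (σ² + n·σ₀²)/(σ₀²σ²) = 104.6881/(7.0225·13.3956); posterior variance σₙ² = σ₀²σ²/(σ² + n·σ₀²) = 7.0225·13.3956/104.6881 = 0.898580.
Posterior SD = √σₙ² = √(7.0225·13.3956/104.6881) = 0.9479.

0.9479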